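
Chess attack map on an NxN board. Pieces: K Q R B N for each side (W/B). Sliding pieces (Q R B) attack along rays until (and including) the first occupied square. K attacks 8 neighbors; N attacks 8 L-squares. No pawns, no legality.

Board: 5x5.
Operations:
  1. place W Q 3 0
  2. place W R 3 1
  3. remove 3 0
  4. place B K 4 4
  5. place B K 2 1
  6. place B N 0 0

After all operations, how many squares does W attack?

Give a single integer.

Op 1: place WQ@(3,0)
Op 2: place WR@(3,1)
Op 3: remove (3,0)
Op 4: place BK@(4,4)
Op 5: place BK@(2,1)
Op 6: place BN@(0,0)
Per-piece attacks for W:
  WR@(3,1): attacks (3,2) (3,3) (3,4) (3,0) (4,1) (2,1) [ray(-1,0) blocked at (2,1)]
Union (6 distinct): (2,1) (3,0) (3,2) (3,3) (3,4) (4,1)

Answer: 6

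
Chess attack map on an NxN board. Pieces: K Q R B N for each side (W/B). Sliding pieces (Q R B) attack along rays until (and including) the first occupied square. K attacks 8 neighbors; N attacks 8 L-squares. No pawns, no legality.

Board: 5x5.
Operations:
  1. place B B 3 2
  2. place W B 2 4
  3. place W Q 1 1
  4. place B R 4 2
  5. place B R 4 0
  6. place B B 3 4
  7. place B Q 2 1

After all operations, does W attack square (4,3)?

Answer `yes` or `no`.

Op 1: place BB@(3,2)
Op 2: place WB@(2,4)
Op 3: place WQ@(1,1)
Op 4: place BR@(4,2)
Op 5: place BR@(4,0)
Op 6: place BB@(3,4)
Op 7: place BQ@(2,1)
Per-piece attacks for W:
  WQ@(1,1): attacks (1,2) (1,3) (1,4) (1,0) (2,1) (0,1) (2,2) (3,3) (4,4) (2,0) (0,2) (0,0) [ray(1,0) blocked at (2,1)]
  WB@(2,4): attacks (3,3) (4,2) (1,3) (0,2) [ray(1,-1) blocked at (4,2)]
W attacks (4,3): no

Answer: no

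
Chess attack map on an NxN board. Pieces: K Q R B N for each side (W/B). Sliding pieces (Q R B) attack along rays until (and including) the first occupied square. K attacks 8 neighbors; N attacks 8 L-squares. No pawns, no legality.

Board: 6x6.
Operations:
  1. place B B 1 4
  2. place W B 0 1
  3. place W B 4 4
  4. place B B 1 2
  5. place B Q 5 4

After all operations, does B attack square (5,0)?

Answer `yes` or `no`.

Op 1: place BB@(1,4)
Op 2: place WB@(0,1)
Op 3: place WB@(4,4)
Op 4: place BB@(1,2)
Op 5: place BQ@(5,4)
Per-piece attacks for B:
  BB@(1,2): attacks (2,3) (3,4) (4,5) (2,1) (3,0) (0,3) (0,1) [ray(-1,-1) blocked at (0,1)]
  BB@(1,4): attacks (2,5) (2,3) (3,2) (4,1) (5,0) (0,5) (0,3)
  BQ@(5,4): attacks (5,5) (5,3) (5,2) (5,1) (5,0) (4,4) (4,5) (4,3) (3,2) (2,1) (1,0) [ray(-1,0) blocked at (4,4)]
B attacks (5,0): yes

Answer: yes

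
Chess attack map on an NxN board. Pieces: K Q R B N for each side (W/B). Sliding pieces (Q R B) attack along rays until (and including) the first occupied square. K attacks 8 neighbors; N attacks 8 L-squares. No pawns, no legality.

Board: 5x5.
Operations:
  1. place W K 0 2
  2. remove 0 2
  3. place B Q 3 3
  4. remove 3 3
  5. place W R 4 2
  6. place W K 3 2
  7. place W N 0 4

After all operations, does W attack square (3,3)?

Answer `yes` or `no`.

Op 1: place WK@(0,2)
Op 2: remove (0,2)
Op 3: place BQ@(3,3)
Op 4: remove (3,3)
Op 5: place WR@(4,2)
Op 6: place WK@(3,2)
Op 7: place WN@(0,4)
Per-piece attacks for W:
  WN@(0,4): attacks (1,2) (2,3)
  WK@(3,2): attacks (3,3) (3,1) (4,2) (2,2) (4,3) (4,1) (2,3) (2,1)
  WR@(4,2): attacks (4,3) (4,4) (4,1) (4,0) (3,2) [ray(-1,0) blocked at (3,2)]
W attacks (3,3): yes

Answer: yes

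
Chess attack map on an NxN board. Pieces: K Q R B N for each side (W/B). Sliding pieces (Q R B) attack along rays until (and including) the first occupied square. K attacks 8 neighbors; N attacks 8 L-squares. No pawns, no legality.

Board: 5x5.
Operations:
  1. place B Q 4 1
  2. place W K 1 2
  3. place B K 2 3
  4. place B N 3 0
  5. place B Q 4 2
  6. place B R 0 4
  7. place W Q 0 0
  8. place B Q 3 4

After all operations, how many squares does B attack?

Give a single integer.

Op 1: place BQ@(4,1)
Op 2: place WK@(1,2)
Op 3: place BK@(2,3)
Op 4: place BN@(3,0)
Op 5: place BQ@(4,2)
Op 6: place BR@(0,4)
Op 7: place WQ@(0,0)
Op 8: place BQ@(3,4)
Per-piece attacks for B:
  BR@(0,4): attacks (0,3) (0,2) (0,1) (0,0) (1,4) (2,4) (3,4) [ray(0,-1) blocked at (0,0); ray(1,0) blocked at (3,4)]
  BK@(2,3): attacks (2,4) (2,2) (3,3) (1,3) (3,4) (3,2) (1,4) (1,2)
  BN@(3,0): attacks (4,2) (2,2) (1,1)
  BQ@(3,4): attacks (3,3) (3,2) (3,1) (3,0) (4,4) (2,4) (1,4) (0,4) (4,3) (2,3) [ray(0,-1) blocked at (3,0); ray(-1,0) blocked at (0,4); ray(-1,-1) blocked at (2,3)]
  BQ@(4,1): attacks (4,2) (4,0) (3,1) (2,1) (1,1) (0,1) (3,2) (2,3) (3,0) [ray(0,1) blocked at (4,2); ray(-1,1) blocked at (2,3); ray(-1,-1) blocked at (3,0)]
  BQ@(4,2): attacks (4,3) (4,4) (4,1) (3,2) (2,2) (1,2) (3,3) (2,4) (3,1) (2,0) [ray(0,-1) blocked at (4,1); ray(-1,0) blocked at (1,2)]
Union (24 distinct): (0,0) (0,1) (0,2) (0,3) (0,4) (1,1) (1,2) (1,3) (1,4) (2,0) (2,1) (2,2) (2,3) (2,4) (3,0) (3,1) (3,2) (3,3) (3,4) (4,0) (4,1) (4,2) (4,3) (4,4)

Answer: 24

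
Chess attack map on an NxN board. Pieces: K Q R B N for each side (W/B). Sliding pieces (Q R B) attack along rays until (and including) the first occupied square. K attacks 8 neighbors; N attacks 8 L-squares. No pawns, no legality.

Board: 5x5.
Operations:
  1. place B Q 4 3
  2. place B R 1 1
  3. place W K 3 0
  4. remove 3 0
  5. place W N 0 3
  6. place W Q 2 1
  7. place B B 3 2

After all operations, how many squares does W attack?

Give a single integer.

Answer: 12

Derivation:
Op 1: place BQ@(4,3)
Op 2: place BR@(1,1)
Op 3: place WK@(3,0)
Op 4: remove (3,0)
Op 5: place WN@(0,3)
Op 6: place WQ@(2,1)
Op 7: place BB@(3,2)
Per-piece attacks for W:
  WN@(0,3): attacks (2,4) (1,1) (2,2)
  WQ@(2,1): attacks (2,2) (2,3) (2,4) (2,0) (3,1) (4,1) (1,1) (3,2) (3,0) (1,2) (0,3) (1,0) [ray(-1,0) blocked at (1,1); ray(1,1) blocked at (3,2); ray(-1,1) blocked at (0,3)]
Union (12 distinct): (0,3) (1,0) (1,1) (1,2) (2,0) (2,2) (2,3) (2,4) (3,0) (3,1) (3,2) (4,1)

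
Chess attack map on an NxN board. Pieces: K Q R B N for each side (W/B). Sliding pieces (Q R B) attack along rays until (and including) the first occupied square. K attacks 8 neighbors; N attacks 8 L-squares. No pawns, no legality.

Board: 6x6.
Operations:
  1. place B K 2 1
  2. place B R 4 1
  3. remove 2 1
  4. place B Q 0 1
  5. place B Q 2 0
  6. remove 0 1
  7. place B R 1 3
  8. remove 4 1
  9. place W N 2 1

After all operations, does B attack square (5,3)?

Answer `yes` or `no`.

Op 1: place BK@(2,1)
Op 2: place BR@(4,1)
Op 3: remove (2,1)
Op 4: place BQ@(0,1)
Op 5: place BQ@(2,0)
Op 6: remove (0,1)
Op 7: place BR@(1,3)
Op 8: remove (4,1)
Op 9: place WN@(2,1)
Per-piece attacks for B:
  BR@(1,3): attacks (1,4) (1,5) (1,2) (1,1) (1,0) (2,3) (3,3) (4,3) (5,3) (0,3)
  BQ@(2,0): attacks (2,1) (3,0) (4,0) (5,0) (1,0) (0,0) (3,1) (4,2) (5,3) (1,1) (0,2) [ray(0,1) blocked at (2,1)]
B attacks (5,3): yes

Answer: yes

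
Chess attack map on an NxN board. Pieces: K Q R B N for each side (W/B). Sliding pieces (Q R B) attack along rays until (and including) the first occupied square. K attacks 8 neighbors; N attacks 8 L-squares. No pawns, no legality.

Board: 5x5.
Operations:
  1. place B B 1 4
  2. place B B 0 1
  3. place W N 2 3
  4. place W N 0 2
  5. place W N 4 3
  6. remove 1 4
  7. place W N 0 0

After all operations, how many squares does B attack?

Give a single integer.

Op 1: place BB@(1,4)
Op 2: place BB@(0,1)
Op 3: place WN@(2,3)
Op 4: place WN@(0,2)
Op 5: place WN@(4,3)
Op 6: remove (1,4)
Op 7: place WN@(0,0)
Per-piece attacks for B:
  BB@(0,1): attacks (1,2) (2,3) (1,0) [ray(1,1) blocked at (2,3)]
Union (3 distinct): (1,0) (1,2) (2,3)

Answer: 3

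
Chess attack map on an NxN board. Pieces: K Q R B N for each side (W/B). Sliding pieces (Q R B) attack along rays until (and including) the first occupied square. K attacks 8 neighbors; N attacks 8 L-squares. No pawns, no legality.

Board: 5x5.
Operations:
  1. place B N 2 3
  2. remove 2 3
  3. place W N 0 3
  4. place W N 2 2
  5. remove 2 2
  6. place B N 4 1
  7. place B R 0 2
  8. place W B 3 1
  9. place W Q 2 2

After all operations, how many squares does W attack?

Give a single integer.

Op 1: place BN@(2,3)
Op 2: remove (2,3)
Op 3: place WN@(0,3)
Op 4: place WN@(2,2)
Op 5: remove (2,2)
Op 6: place BN@(4,1)
Op 7: place BR@(0,2)
Op 8: place WB@(3,1)
Op 9: place WQ@(2,2)
Per-piece attacks for W:
  WN@(0,3): attacks (2,4) (1,1) (2,2)
  WQ@(2,2): attacks (2,3) (2,4) (2,1) (2,0) (3,2) (4,2) (1,2) (0,2) (3,3) (4,4) (3,1) (1,3) (0,4) (1,1) (0,0) [ray(-1,0) blocked at (0,2); ray(1,-1) blocked at (3,1)]
  WB@(3,1): attacks (4,2) (4,0) (2,2) (2,0) [ray(-1,1) blocked at (2,2)]
Union (17 distinct): (0,0) (0,2) (0,4) (1,1) (1,2) (1,3) (2,0) (2,1) (2,2) (2,3) (2,4) (3,1) (3,2) (3,3) (4,0) (4,2) (4,4)

Answer: 17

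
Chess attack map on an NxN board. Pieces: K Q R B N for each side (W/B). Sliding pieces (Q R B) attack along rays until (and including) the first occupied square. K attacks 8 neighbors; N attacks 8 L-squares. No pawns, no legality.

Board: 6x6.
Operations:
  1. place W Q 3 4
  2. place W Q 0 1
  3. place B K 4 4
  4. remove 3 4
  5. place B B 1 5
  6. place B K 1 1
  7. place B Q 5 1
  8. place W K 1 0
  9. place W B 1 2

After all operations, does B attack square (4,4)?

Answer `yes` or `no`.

Op 1: place WQ@(3,4)
Op 2: place WQ@(0,1)
Op 3: place BK@(4,4)
Op 4: remove (3,4)
Op 5: place BB@(1,5)
Op 6: place BK@(1,1)
Op 7: place BQ@(5,1)
Op 8: place WK@(1,0)
Op 9: place WB@(1,2)
Per-piece attacks for B:
  BK@(1,1): attacks (1,2) (1,0) (2,1) (0,1) (2,2) (2,0) (0,2) (0,0)
  BB@(1,5): attacks (2,4) (3,3) (4,2) (5,1) (0,4) [ray(1,-1) blocked at (5,1)]
  BK@(4,4): attacks (4,5) (4,3) (5,4) (3,4) (5,5) (5,3) (3,5) (3,3)
  BQ@(5,1): attacks (5,2) (5,3) (5,4) (5,5) (5,0) (4,1) (3,1) (2,1) (1,1) (4,2) (3,3) (2,4) (1,5) (4,0) [ray(-1,0) blocked at (1,1); ray(-1,1) blocked at (1,5)]
B attacks (4,4): no

Answer: no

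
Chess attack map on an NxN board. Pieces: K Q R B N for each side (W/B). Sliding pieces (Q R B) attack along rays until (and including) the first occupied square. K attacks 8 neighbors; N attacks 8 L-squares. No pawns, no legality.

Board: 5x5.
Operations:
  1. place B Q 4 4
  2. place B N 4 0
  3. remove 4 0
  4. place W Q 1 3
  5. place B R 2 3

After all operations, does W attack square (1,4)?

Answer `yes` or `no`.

Op 1: place BQ@(4,4)
Op 2: place BN@(4,0)
Op 3: remove (4,0)
Op 4: place WQ@(1,3)
Op 5: place BR@(2,3)
Per-piece attacks for W:
  WQ@(1,3): attacks (1,4) (1,2) (1,1) (1,0) (2,3) (0,3) (2,4) (2,2) (3,1) (4,0) (0,4) (0,2) [ray(1,0) blocked at (2,3)]
W attacks (1,4): yes

Answer: yes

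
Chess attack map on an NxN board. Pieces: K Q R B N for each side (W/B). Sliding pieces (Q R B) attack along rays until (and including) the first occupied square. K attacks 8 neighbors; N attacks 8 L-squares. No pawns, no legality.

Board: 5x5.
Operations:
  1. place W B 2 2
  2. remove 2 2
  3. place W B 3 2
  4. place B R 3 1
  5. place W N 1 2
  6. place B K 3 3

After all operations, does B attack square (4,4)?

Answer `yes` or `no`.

Answer: yes

Derivation:
Op 1: place WB@(2,2)
Op 2: remove (2,2)
Op 3: place WB@(3,2)
Op 4: place BR@(3,1)
Op 5: place WN@(1,2)
Op 6: place BK@(3,3)
Per-piece attacks for B:
  BR@(3,1): attacks (3,2) (3,0) (4,1) (2,1) (1,1) (0,1) [ray(0,1) blocked at (3,2)]
  BK@(3,3): attacks (3,4) (3,2) (4,3) (2,3) (4,4) (4,2) (2,4) (2,2)
B attacks (4,4): yes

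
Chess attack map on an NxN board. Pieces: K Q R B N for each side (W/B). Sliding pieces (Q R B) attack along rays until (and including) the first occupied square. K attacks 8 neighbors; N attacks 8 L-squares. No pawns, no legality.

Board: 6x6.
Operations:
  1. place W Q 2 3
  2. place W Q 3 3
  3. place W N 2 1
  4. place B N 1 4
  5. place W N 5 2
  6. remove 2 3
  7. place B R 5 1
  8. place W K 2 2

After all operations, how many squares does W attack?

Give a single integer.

Op 1: place WQ@(2,3)
Op 2: place WQ@(3,3)
Op 3: place WN@(2,1)
Op 4: place BN@(1,4)
Op 5: place WN@(5,2)
Op 6: remove (2,3)
Op 7: place BR@(5,1)
Op 8: place WK@(2,2)
Per-piece attacks for W:
  WN@(2,1): attacks (3,3) (4,2) (1,3) (0,2) (4,0) (0,0)
  WK@(2,2): attacks (2,3) (2,1) (3,2) (1,2) (3,3) (3,1) (1,3) (1,1)
  WQ@(3,3): attacks (3,4) (3,5) (3,2) (3,1) (3,0) (4,3) (5,3) (2,3) (1,3) (0,3) (4,4) (5,5) (4,2) (5,1) (2,4) (1,5) (2,2) [ray(1,-1) blocked at (5,1); ray(-1,-1) blocked at (2,2)]
  WN@(5,2): attacks (4,4) (3,3) (4,0) (3,1)
Union (24 distinct): (0,0) (0,2) (0,3) (1,1) (1,2) (1,3) (1,5) (2,1) (2,2) (2,3) (2,4) (3,0) (3,1) (3,2) (3,3) (3,4) (3,5) (4,0) (4,2) (4,3) (4,4) (5,1) (5,3) (5,5)

Answer: 24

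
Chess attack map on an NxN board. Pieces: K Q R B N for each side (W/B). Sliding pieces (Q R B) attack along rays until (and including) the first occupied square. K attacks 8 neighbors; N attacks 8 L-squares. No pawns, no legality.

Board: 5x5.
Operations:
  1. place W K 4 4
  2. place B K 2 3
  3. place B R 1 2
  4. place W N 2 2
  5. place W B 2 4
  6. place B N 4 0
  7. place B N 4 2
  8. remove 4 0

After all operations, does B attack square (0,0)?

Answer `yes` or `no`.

Answer: no

Derivation:
Op 1: place WK@(4,4)
Op 2: place BK@(2,3)
Op 3: place BR@(1,2)
Op 4: place WN@(2,2)
Op 5: place WB@(2,4)
Op 6: place BN@(4,0)
Op 7: place BN@(4,2)
Op 8: remove (4,0)
Per-piece attacks for B:
  BR@(1,2): attacks (1,3) (1,4) (1,1) (1,0) (2,2) (0,2) [ray(1,0) blocked at (2,2)]
  BK@(2,3): attacks (2,4) (2,2) (3,3) (1,3) (3,4) (3,2) (1,4) (1,2)
  BN@(4,2): attacks (3,4) (2,3) (3,0) (2,1)
B attacks (0,0): no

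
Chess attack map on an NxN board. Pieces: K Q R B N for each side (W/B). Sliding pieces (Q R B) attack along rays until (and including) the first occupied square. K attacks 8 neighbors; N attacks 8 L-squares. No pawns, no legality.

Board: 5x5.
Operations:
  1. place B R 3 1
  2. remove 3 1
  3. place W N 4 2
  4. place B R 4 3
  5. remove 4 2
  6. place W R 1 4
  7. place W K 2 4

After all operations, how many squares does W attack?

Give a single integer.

Answer: 10

Derivation:
Op 1: place BR@(3,1)
Op 2: remove (3,1)
Op 3: place WN@(4,2)
Op 4: place BR@(4,3)
Op 5: remove (4,2)
Op 6: place WR@(1,4)
Op 7: place WK@(2,4)
Per-piece attacks for W:
  WR@(1,4): attacks (1,3) (1,2) (1,1) (1,0) (2,4) (0,4) [ray(1,0) blocked at (2,4)]
  WK@(2,4): attacks (2,3) (3,4) (1,4) (3,3) (1,3)
Union (10 distinct): (0,4) (1,0) (1,1) (1,2) (1,3) (1,4) (2,3) (2,4) (3,3) (3,4)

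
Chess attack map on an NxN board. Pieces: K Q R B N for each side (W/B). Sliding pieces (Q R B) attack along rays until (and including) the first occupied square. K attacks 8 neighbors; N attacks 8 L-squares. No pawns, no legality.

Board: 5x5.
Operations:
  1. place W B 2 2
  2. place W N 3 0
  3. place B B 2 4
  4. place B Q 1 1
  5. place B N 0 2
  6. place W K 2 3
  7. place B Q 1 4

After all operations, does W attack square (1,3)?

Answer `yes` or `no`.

Op 1: place WB@(2,2)
Op 2: place WN@(3,0)
Op 3: place BB@(2,4)
Op 4: place BQ@(1,1)
Op 5: place BN@(0,2)
Op 6: place WK@(2,3)
Op 7: place BQ@(1,4)
Per-piece attacks for W:
  WB@(2,2): attacks (3,3) (4,4) (3,1) (4,0) (1,3) (0,4) (1,1) [ray(-1,-1) blocked at (1,1)]
  WK@(2,3): attacks (2,4) (2,2) (3,3) (1,3) (3,4) (3,2) (1,4) (1,2)
  WN@(3,0): attacks (4,2) (2,2) (1,1)
W attacks (1,3): yes

Answer: yes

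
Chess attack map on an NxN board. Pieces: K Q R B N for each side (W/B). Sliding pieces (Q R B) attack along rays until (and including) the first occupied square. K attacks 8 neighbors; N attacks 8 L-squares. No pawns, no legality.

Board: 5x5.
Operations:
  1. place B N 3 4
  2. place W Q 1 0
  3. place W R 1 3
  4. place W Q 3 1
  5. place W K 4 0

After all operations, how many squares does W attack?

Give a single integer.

Answer: 21

Derivation:
Op 1: place BN@(3,4)
Op 2: place WQ@(1,0)
Op 3: place WR@(1,3)
Op 4: place WQ@(3,1)
Op 5: place WK@(4,0)
Per-piece attacks for W:
  WQ@(1,0): attacks (1,1) (1,2) (1,3) (2,0) (3,0) (4,0) (0,0) (2,1) (3,2) (4,3) (0,1) [ray(0,1) blocked at (1,3); ray(1,0) blocked at (4,0)]
  WR@(1,3): attacks (1,4) (1,2) (1,1) (1,0) (2,3) (3,3) (4,3) (0,3) [ray(0,-1) blocked at (1,0)]
  WQ@(3,1): attacks (3,2) (3,3) (3,4) (3,0) (4,1) (2,1) (1,1) (0,1) (4,2) (4,0) (2,2) (1,3) (2,0) [ray(0,1) blocked at (3,4); ray(1,-1) blocked at (4,0); ray(-1,1) blocked at (1,3)]
  WK@(4,0): attacks (4,1) (3,0) (3,1)
Union (21 distinct): (0,0) (0,1) (0,3) (1,0) (1,1) (1,2) (1,3) (1,4) (2,0) (2,1) (2,2) (2,3) (3,0) (3,1) (3,2) (3,3) (3,4) (4,0) (4,1) (4,2) (4,3)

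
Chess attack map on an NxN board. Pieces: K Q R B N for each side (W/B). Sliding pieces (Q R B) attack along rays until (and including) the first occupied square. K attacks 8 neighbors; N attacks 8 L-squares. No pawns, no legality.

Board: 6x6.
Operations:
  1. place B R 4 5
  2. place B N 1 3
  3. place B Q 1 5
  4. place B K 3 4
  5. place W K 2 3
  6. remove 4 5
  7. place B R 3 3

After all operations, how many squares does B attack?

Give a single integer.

Answer: 20

Derivation:
Op 1: place BR@(4,5)
Op 2: place BN@(1,3)
Op 3: place BQ@(1,5)
Op 4: place BK@(3,4)
Op 5: place WK@(2,3)
Op 6: remove (4,5)
Op 7: place BR@(3,3)
Per-piece attacks for B:
  BN@(1,3): attacks (2,5) (3,4) (0,5) (2,1) (3,2) (0,1)
  BQ@(1,5): attacks (1,4) (1,3) (2,5) (3,5) (4,5) (5,5) (0,5) (2,4) (3,3) (0,4) [ray(0,-1) blocked at (1,3); ray(1,-1) blocked at (3,3)]
  BR@(3,3): attacks (3,4) (3,2) (3,1) (3,0) (4,3) (5,3) (2,3) [ray(0,1) blocked at (3,4); ray(-1,0) blocked at (2,3)]
  BK@(3,4): attacks (3,5) (3,3) (4,4) (2,4) (4,5) (4,3) (2,5) (2,3)
Union (20 distinct): (0,1) (0,4) (0,5) (1,3) (1,4) (2,1) (2,3) (2,4) (2,5) (3,0) (3,1) (3,2) (3,3) (3,4) (3,5) (4,3) (4,4) (4,5) (5,3) (5,5)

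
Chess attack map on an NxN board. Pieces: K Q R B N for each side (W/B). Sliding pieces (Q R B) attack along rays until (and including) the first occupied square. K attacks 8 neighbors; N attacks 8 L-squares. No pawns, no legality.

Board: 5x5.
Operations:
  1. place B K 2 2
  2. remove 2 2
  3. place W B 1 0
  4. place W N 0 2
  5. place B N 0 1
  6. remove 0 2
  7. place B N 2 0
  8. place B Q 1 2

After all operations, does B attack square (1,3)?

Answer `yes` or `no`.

Op 1: place BK@(2,2)
Op 2: remove (2,2)
Op 3: place WB@(1,0)
Op 4: place WN@(0,2)
Op 5: place BN@(0,1)
Op 6: remove (0,2)
Op 7: place BN@(2,0)
Op 8: place BQ@(1,2)
Per-piece attacks for B:
  BN@(0,1): attacks (1,3) (2,2) (2,0)
  BQ@(1,2): attacks (1,3) (1,4) (1,1) (1,0) (2,2) (3,2) (4,2) (0,2) (2,3) (3,4) (2,1) (3,0) (0,3) (0,1) [ray(0,-1) blocked at (1,0); ray(-1,-1) blocked at (0,1)]
  BN@(2,0): attacks (3,2) (4,1) (1,2) (0,1)
B attacks (1,3): yes

Answer: yes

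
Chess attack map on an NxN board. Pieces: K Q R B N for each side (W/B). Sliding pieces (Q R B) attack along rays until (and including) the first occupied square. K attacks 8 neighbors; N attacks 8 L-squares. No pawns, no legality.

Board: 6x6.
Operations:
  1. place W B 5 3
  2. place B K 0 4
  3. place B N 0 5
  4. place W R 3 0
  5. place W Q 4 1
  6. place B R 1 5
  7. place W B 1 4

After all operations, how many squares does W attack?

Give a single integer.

Answer: 26

Derivation:
Op 1: place WB@(5,3)
Op 2: place BK@(0,4)
Op 3: place BN@(0,5)
Op 4: place WR@(3,0)
Op 5: place WQ@(4,1)
Op 6: place BR@(1,5)
Op 7: place WB@(1,4)
Per-piece attacks for W:
  WB@(1,4): attacks (2,5) (2,3) (3,2) (4,1) (0,5) (0,3) [ray(1,-1) blocked at (4,1); ray(-1,1) blocked at (0,5)]
  WR@(3,0): attacks (3,1) (3,2) (3,3) (3,4) (3,5) (4,0) (5,0) (2,0) (1,0) (0,0)
  WQ@(4,1): attacks (4,2) (4,3) (4,4) (4,5) (4,0) (5,1) (3,1) (2,1) (1,1) (0,1) (5,2) (5,0) (3,2) (2,3) (1,4) (3,0) [ray(-1,1) blocked at (1,4); ray(-1,-1) blocked at (3,0)]
  WB@(5,3): attacks (4,4) (3,5) (4,2) (3,1) (2,0)
Union (26 distinct): (0,0) (0,1) (0,3) (0,5) (1,0) (1,1) (1,4) (2,0) (2,1) (2,3) (2,5) (3,0) (3,1) (3,2) (3,3) (3,4) (3,5) (4,0) (4,1) (4,2) (4,3) (4,4) (4,5) (5,0) (5,1) (5,2)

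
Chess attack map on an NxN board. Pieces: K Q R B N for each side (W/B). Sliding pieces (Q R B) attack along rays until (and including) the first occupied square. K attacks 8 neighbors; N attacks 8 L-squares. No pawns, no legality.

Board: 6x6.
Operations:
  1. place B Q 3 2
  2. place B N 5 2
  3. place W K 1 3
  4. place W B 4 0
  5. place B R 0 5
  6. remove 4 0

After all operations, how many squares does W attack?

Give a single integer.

Answer: 8

Derivation:
Op 1: place BQ@(3,2)
Op 2: place BN@(5,2)
Op 3: place WK@(1,3)
Op 4: place WB@(4,0)
Op 5: place BR@(0,5)
Op 6: remove (4,0)
Per-piece attacks for W:
  WK@(1,3): attacks (1,4) (1,2) (2,3) (0,3) (2,4) (2,2) (0,4) (0,2)
Union (8 distinct): (0,2) (0,3) (0,4) (1,2) (1,4) (2,2) (2,3) (2,4)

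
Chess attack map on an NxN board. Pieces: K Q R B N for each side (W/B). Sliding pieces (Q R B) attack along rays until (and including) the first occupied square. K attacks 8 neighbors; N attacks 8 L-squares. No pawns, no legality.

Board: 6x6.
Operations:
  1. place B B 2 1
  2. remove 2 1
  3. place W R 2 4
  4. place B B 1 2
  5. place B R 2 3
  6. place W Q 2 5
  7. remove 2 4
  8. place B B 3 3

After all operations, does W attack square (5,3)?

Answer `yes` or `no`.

Answer: no

Derivation:
Op 1: place BB@(2,1)
Op 2: remove (2,1)
Op 3: place WR@(2,4)
Op 4: place BB@(1,2)
Op 5: place BR@(2,3)
Op 6: place WQ@(2,5)
Op 7: remove (2,4)
Op 8: place BB@(3,3)
Per-piece attacks for W:
  WQ@(2,5): attacks (2,4) (2,3) (3,5) (4,5) (5,5) (1,5) (0,5) (3,4) (4,3) (5,2) (1,4) (0,3) [ray(0,-1) blocked at (2,3)]
W attacks (5,3): no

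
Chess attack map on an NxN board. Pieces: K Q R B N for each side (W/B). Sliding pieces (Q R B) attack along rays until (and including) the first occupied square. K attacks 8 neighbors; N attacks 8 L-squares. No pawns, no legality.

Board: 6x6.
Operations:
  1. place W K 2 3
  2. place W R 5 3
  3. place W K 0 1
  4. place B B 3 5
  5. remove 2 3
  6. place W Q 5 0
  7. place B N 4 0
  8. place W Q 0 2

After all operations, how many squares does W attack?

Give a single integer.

Op 1: place WK@(2,3)
Op 2: place WR@(5,3)
Op 3: place WK@(0,1)
Op 4: place BB@(3,5)
Op 5: remove (2,3)
Op 6: place WQ@(5,0)
Op 7: place BN@(4,0)
Op 8: place WQ@(0,2)
Per-piece attacks for W:
  WK@(0,1): attacks (0,2) (0,0) (1,1) (1,2) (1,0)
  WQ@(0,2): attacks (0,3) (0,4) (0,5) (0,1) (1,2) (2,2) (3,2) (4,2) (5,2) (1,3) (2,4) (3,5) (1,1) (2,0) [ray(0,-1) blocked at (0,1); ray(1,1) blocked at (3,5)]
  WQ@(5,0): attacks (5,1) (5,2) (5,3) (4,0) (4,1) (3,2) (2,3) (1,4) (0,5) [ray(0,1) blocked at (5,3); ray(-1,0) blocked at (4,0)]
  WR@(5,3): attacks (5,4) (5,5) (5,2) (5,1) (5,0) (4,3) (3,3) (2,3) (1,3) (0,3) [ray(0,-1) blocked at (5,0)]
Union (28 distinct): (0,0) (0,1) (0,2) (0,3) (0,4) (0,5) (1,0) (1,1) (1,2) (1,3) (1,4) (2,0) (2,2) (2,3) (2,4) (3,2) (3,3) (3,5) (4,0) (4,1) (4,2) (4,3) (5,0) (5,1) (5,2) (5,3) (5,4) (5,5)

Answer: 28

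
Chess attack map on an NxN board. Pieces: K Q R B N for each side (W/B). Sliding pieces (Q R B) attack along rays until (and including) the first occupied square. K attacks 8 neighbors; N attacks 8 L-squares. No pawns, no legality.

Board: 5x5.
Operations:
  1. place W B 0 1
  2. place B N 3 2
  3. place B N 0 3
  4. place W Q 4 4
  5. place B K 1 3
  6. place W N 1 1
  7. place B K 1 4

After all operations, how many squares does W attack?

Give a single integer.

Answer: 16

Derivation:
Op 1: place WB@(0,1)
Op 2: place BN@(3,2)
Op 3: place BN@(0,3)
Op 4: place WQ@(4,4)
Op 5: place BK@(1,3)
Op 6: place WN@(1,1)
Op 7: place BK@(1,4)
Per-piece attacks for W:
  WB@(0,1): attacks (1,2) (2,3) (3,4) (1,0)
  WN@(1,1): attacks (2,3) (3,2) (0,3) (3,0)
  WQ@(4,4): attacks (4,3) (4,2) (4,1) (4,0) (3,4) (2,4) (1,4) (3,3) (2,2) (1,1) [ray(-1,0) blocked at (1,4); ray(-1,-1) blocked at (1,1)]
Union (16 distinct): (0,3) (1,0) (1,1) (1,2) (1,4) (2,2) (2,3) (2,4) (3,0) (3,2) (3,3) (3,4) (4,0) (4,1) (4,2) (4,3)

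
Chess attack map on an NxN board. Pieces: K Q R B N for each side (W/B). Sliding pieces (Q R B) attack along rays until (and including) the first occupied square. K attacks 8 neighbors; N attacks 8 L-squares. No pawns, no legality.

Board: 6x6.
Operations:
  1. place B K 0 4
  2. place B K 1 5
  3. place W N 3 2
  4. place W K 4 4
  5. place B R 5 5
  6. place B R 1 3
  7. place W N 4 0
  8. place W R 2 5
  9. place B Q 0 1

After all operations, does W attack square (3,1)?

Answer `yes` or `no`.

Op 1: place BK@(0,4)
Op 2: place BK@(1,5)
Op 3: place WN@(3,2)
Op 4: place WK@(4,4)
Op 5: place BR@(5,5)
Op 6: place BR@(1,3)
Op 7: place WN@(4,0)
Op 8: place WR@(2,5)
Op 9: place BQ@(0,1)
Per-piece attacks for W:
  WR@(2,5): attacks (2,4) (2,3) (2,2) (2,1) (2,0) (3,5) (4,5) (5,5) (1,5) [ray(1,0) blocked at (5,5); ray(-1,0) blocked at (1,5)]
  WN@(3,2): attacks (4,4) (5,3) (2,4) (1,3) (4,0) (5,1) (2,0) (1,1)
  WN@(4,0): attacks (5,2) (3,2) (2,1)
  WK@(4,4): attacks (4,5) (4,3) (5,4) (3,4) (5,5) (5,3) (3,5) (3,3)
W attacks (3,1): no

Answer: no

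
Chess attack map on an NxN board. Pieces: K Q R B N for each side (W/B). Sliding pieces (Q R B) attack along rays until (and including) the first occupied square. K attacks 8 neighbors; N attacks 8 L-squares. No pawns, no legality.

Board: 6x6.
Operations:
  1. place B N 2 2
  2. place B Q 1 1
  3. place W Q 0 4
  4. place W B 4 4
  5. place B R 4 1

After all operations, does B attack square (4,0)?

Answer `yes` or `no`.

Answer: yes

Derivation:
Op 1: place BN@(2,2)
Op 2: place BQ@(1,1)
Op 3: place WQ@(0,4)
Op 4: place WB@(4,4)
Op 5: place BR@(4,1)
Per-piece attacks for B:
  BQ@(1,1): attacks (1,2) (1,3) (1,4) (1,5) (1,0) (2,1) (3,1) (4,1) (0,1) (2,2) (2,0) (0,2) (0,0) [ray(1,0) blocked at (4,1); ray(1,1) blocked at (2,2)]
  BN@(2,2): attacks (3,4) (4,3) (1,4) (0,3) (3,0) (4,1) (1,0) (0,1)
  BR@(4,1): attacks (4,2) (4,3) (4,4) (4,0) (5,1) (3,1) (2,1) (1,1) [ray(0,1) blocked at (4,4); ray(-1,0) blocked at (1,1)]
B attacks (4,0): yes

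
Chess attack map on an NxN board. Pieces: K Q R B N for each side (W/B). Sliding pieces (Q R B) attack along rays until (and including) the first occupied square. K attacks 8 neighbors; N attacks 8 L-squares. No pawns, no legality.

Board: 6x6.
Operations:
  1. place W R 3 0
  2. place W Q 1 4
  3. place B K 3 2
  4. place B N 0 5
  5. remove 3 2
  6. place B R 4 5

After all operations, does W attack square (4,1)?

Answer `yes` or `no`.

Answer: yes

Derivation:
Op 1: place WR@(3,0)
Op 2: place WQ@(1,4)
Op 3: place BK@(3,2)
Op 4: place BN@(0,5)
Op 5: remove (3,2)
Op 6: place BR@(4,5)
Per-piece attacks for W:
  WQ@(1,4): attacks (1,5) (1,3) (1,2) (1,1) (1,0) (2,4) (3,4) (4,4) (5,4) (0,4) (2,5) (2,3) (3,2) (4,1) (5,0) (0,5) (0,3) [ray(-1,1) blocked at (0,5)]
  WR@(3,0): attacks (3,1) (3,2) (3,3) (3,4) (3,5) (4,0) (5,0) (2,0) (1,0) (0,0)
W attacks (4,1): yes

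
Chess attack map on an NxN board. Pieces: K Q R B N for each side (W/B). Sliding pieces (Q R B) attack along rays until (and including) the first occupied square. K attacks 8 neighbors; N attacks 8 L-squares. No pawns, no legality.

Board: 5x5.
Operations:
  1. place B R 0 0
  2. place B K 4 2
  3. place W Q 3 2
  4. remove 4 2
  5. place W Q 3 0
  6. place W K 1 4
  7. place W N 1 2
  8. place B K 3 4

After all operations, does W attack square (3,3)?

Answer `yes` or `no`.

Op 1: place BR@(0,0)
Op 2: place BK@(4,2)
Op 3: place WQ@(3,2)
Op 4: remove (4,2)
Op 5: place WQ@(3,0)
Op 6: place WK@(1,4)
Op 7: place WN@(1,2)
Op 8: place BK@(3,4)
Per-piece attacks for W:
  WN@(1,2): attacks (2,4) (3,3) (0,4) (2,0) (3,1) (0,0)
  WK@(1,4): attacks (1,3) (2,4) (0,4) (2,3) (0,3)
  WQ@(3,0): attacks (3,1) (3,2) (4,0) (2,0) (1,0) (0,0) (4,1) (2,1) (1,2) [ray(0,1) blocked at (3,2); ray(-1,0) blocked at (0,0); ray(-1,1) blocked at (1,2)]
  WQ@(3,2): attacks (3,3) (3,4) (3,1) (3,0) (4,2) (2,2) (1,2) (4,3) (4,1) (2,3) (1,4) (2,1) (1,0) [ray(0,1) blocked at (3,4); ray(0,-1) blocked at (3,0); ray(-1,0) blocked at (1,2); ray(-1,1) blocked at (1,4)]
W attacks (3,3): yes

Answer: yes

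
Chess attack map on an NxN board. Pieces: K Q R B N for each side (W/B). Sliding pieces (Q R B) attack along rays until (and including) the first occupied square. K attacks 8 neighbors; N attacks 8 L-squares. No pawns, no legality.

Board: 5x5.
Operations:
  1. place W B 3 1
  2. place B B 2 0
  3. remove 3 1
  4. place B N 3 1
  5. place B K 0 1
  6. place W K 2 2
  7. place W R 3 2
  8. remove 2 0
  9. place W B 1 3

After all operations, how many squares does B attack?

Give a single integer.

Answer: 7

Derivation:
Op 1: place WB@(3,1)
Op 2: place BB@(2,0)
Op 3: remove (3,1)
Op 4: place BN@(3,1)
Op 5: place BK@(0,1)
Op 6: place WK@(2,2)
Op 7: place WR@(3,2)
Op 8: remove (2,0)
Op 9: place WB@(1,3)
Per-piece attacks for B:
  BK@(0,1): attacks (0,2) (0,0) (1,1) (1,2) (1,0)
  BN@(3,1): attacks (4,3) (2,3) (1,2) (1,0)
Union (7 distinct): (0,0) (0,2) (1,0) (1,1) (1,2) (2,3) (4,3)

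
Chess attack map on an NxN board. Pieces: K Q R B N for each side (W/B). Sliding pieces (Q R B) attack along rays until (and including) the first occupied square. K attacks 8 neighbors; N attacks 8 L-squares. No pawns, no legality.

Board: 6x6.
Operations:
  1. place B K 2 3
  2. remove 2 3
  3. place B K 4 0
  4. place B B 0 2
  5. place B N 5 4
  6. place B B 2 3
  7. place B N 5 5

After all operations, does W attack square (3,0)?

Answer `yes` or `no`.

Op 1: place BK@(2,3)
Op 2: remove (2,3)
Op 3: place BK@(4,0)
Op 4: place BB@(0,2)
Op 5: place BN@(5,4)
Op 6: place BB@(2,3)
Op 7: place BN@(5,5)
Per-piece attacks for W:
W attacks (3,0): no

Answer: no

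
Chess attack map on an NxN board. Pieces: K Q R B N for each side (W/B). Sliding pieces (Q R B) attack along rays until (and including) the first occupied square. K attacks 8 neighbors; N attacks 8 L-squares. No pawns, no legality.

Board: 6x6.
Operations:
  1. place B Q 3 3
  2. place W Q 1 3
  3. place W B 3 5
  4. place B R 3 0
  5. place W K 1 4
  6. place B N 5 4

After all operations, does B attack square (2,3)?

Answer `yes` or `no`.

Answer: yes

Derivation:
Op 1: place BQ@(3,3)
Op 2: place WQ@(1,3)
Op 3: place WB@(3,5)
Op 4: place BR@(3,0)
Op 5: place WK@(1,4)
Op 6: place BN@(5,4)
Per-piece attacks for B:
  BR@(3,0): attacks (3,1) (3,2) (3,3) (4,0) (5,0) (2,0) (1,0) (0,0) [ray(0,1) blocked at (3,3)]
  BQ@(3,3): attacks (3,4) (3,5) (3,2) (3,1) (3,0) (4,3) (5,3) (2,3) (1,3) (4,4) (5,5) (4,2) (5,1) (2,4) (1,5) (2,2) (1,1) (0,0) [ray(0,1) blocked at (3,5); ray(0,-1) blocked at (3,0); ray(-1,0) blocked at (1,3)]
  BN@(5,4): attacks (3,5) (4,2) (3,3)
B attacks (2,3): yes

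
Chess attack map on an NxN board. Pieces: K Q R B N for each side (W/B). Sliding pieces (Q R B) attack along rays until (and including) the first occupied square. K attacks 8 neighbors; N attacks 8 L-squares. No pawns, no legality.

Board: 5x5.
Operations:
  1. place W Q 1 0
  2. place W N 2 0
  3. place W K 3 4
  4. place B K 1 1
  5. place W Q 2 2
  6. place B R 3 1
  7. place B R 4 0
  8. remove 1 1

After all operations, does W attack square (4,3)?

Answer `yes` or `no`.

Op 1: place WQ@(1,0)
Op 2: place WN@(2,0)
Op 3: place WK@(3,4)
Op 4: place BK@(1,1)
Op 5: place WQ@(2,2)
Op 6: place BR@(3,1)
Op 7: place BR@(4,0)
Op 8: remove (1,1)
Per-piece attacks for W:
  WQ@(1,0): attacks (1,1) (1,2) (1,3) (1,4) (2,0) (0,0) (2,1) (3,2) (4,3) (0,1) [ray(1,0) blocked at (2,0)]
  WN@(2,0): attacks (3,2) (4,1) (1,2) (0,1)
  WQ@(2,2): attacks (2,3) (2,4) (2,1) (2,0) (3,2) (4,2) (1,2) (0,2) (3,3) (4,4) (3,1) (1,3) (0,4) (1,1) (0,0) [ray(0,-1) blocked at (2,0); ray(1,-1) blocked at (3,1)]
  WK@(3,4): attacks (3,3) (4,4) (2,4) (4,3) (2,3)
W attacks (4,3): yes

Answer: yes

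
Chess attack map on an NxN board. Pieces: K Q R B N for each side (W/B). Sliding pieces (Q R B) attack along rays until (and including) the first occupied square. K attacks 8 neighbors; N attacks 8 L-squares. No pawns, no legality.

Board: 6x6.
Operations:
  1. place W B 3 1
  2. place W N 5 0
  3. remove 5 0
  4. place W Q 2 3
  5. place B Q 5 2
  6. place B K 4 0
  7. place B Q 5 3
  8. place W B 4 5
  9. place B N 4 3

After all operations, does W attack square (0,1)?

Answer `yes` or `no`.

Answer: yes

Derivation:
Op 1: place WB@(3,1)
Op 2: place WN@(5,0)
Op 3: remove (5,0)
Op 4: place WQ@(2,3)
Op 5: place BQ@(5,2)
Op 6: place BK@(4,0)
Op 7: place BQ@(5,3)
Op 8: place WB@(4,5)
Op 9: place BN@(4,3)
Per-piece attacks for W:
  WQ@(2,3): attacks (2,4) (2,5) (2,2) (2,1) (2,0) (3,3) (4,3) (1,3) (0,3) (3,4) (4,5) (3,2) (4,1) (5,0) (1,4) (0,5) (1,2) (0,1) [ray(1,0) blocked at (4,3); ray(1,1) blocked at (4,5)]
  WB@(3,1): attacks (4,2) (5,3) (4,0) (2,2) (1,3) (0,4) (2,0) [ray(1,1) blocked at (5,3); ray(1,-1) blocked at (4,0)]
  WB@(4,5): attacks (5,4) (3,4) (2,3) [ray(-1,-1) blocked at (2,3)]
W attacks (0,1): yes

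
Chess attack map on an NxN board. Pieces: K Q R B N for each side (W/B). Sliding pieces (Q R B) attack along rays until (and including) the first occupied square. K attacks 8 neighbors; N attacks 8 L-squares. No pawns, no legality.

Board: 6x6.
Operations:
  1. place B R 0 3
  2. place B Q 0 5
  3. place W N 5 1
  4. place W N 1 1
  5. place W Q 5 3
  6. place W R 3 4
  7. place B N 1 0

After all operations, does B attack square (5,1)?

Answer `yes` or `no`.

Op 1: place BR@(0,3)
Op 2: place BQ@(0,5)
Op 3: place WN@(5,1)
Op 4: place WN@(1,1)
Op 5: place WQ@(5,3)
Op 6: place WR@(3,4)
Op 7: place BN@(1,0)
Per-piece attacks for B:
  BR@(0,3): attacks (0,4) (0,5) (0,2) (0,1) (0,0) (1,3) (2,3) (3,3) (4,3) (5,3) [ray(0,1) blocked at (0,5); ray(1,0) blocked at (5,3)]
  BQ@(0,5): attacks (0,4) (0,3) (1,5) (2,5) (3,5) (4,5) (5,5) (1,4) (2,3) (3,2) (4,1) (5,0) [ray(0,-1) blocked at (0,3)]
  BN@(1,0): attacks (2,2) (3,1) (0,2)
B attacks (5,1): no

Answer: no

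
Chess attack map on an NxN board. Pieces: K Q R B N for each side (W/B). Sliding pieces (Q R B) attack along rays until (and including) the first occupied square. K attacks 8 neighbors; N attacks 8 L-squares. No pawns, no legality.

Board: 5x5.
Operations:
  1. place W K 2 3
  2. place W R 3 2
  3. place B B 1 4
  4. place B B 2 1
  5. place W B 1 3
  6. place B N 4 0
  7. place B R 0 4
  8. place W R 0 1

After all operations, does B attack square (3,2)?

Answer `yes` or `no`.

Answer: yes

Derivation:
Op 1: place WK@(2,3)
Op 2: place WR@(3,2)
Op 3: place BB@(1,4)
Op 4: place BB@(2,1)
Op 5: place WB@(1,3)
Op 6: place BN@(4,0)
Op 7: place BR@(0,4)
Op 8: place WR@(0,1)
Per-piece attacks for B:
  BR@(0,4): attacks (0,3) (0,2) (0,1) (1,4) [ray(0,-1) blocked at (0,1); ray(1,0) blocked at (1,4)]
  BB@(1,4): attacks (2,3) (0,3) [ray(1,-1) blocked at (2,3)]
  BB@(2,1): attacks (3,2) (3,0) (1,2) (0,3) (1,0) [ray(1,1) blocked at (3,2)]
  BN@(4,0): attacks (3,2) (2,1)
B attacks (3,2): yes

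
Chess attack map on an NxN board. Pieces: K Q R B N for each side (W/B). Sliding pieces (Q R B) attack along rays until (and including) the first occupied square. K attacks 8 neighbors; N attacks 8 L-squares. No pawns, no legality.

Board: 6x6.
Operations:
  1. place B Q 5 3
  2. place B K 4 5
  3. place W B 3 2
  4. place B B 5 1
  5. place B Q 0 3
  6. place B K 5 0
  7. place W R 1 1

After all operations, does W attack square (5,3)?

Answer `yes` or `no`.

Op 1: place BQ@(5,3)
Op 2: place BK@(4,5)
Op 3: place WB@(3,2)
Op 4: place BB@(5,1)
Op 5: place BQ@(0,3)
Op 6: place BK@(5,0)
Op 7: place WR@(1,1)
Per-piece attacks for W:
  WR@(1,1): attacks (1,2) (1,3) (1,4) (1,5) (1,0) (2,1) (3,1) (4,1) (5,1) (0,1) [ray(1,0) blocked at (5,1)]
  WB@(3,2): attacks (4,3) (5,4) (4,1) (5,0) (2,3) (1,4) (0,5) (2,1) (1,0) [ray(1,-1) blocked at (5,0)]
W attacks (5,3): no

Answer: no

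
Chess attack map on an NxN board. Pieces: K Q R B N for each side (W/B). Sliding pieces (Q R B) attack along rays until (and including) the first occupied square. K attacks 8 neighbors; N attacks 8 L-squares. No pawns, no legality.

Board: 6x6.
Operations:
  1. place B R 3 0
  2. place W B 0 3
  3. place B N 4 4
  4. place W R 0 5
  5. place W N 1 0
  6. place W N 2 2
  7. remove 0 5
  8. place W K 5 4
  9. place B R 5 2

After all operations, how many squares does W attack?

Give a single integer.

Answer: 18

Derivation:
Op 1: place BR@(3,0)
Op 2: place WB@(0,3)
Op 3: place BN@(4,4)
Op 4: place WR@(0,5)
Op 5: place WN@(1,0)
Op 6: place WN@(2,2)
Op 7: remove (0,5)
Op 8: place WK@(5,4)
Op 9: place BR@(5,2)
Per-piece attacks for W:
  WB@(0,3): attacks (1,4) (2,5) (1,2) (2,1) (3,0) [ray(1,-1) blocked at (3,0)]
  WN@(1,0): attacks (2,2) (3,1) (0,2)
  WN@(2,2): attacks (3,4) (4,3) (1,4) (0,3) (3,0) (4,1) (1,0) (0,1)
  WK@(5,4): attacks (5,5) (5,3) (4,4) (4,5) (4,3)
Union (18 distinct): (0,1) (0,2) (0,3) (1,0) (1,2) (1,4) (2,1) (2,2) (2,5) (3,0) (3,1) (3,4) (4,1) (4,3) (4,4) (4,5) (5,3) (5,5)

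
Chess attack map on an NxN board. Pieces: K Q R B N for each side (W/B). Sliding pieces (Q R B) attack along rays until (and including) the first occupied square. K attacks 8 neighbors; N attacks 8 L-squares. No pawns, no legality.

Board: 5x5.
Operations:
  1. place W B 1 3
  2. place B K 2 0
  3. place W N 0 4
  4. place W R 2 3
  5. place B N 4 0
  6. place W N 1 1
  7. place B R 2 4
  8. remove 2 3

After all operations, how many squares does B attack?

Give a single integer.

Answer: 13

Derivation:
Op 1: place WB@(1,3)
Op 2: place BK@(2,0)
Op 3: place WN@(0,4)
Op 4: place WR@(2,3)
Op 5: place BN@(4,0)
Op 6: place WN@(1,1)
Op 7: place BR@(2,4)
Op 8: remove (2,3)
Per-piece attacks for B:
  BK@(2,0): attacks (2,1) (3,0) (1,0) (3,1) (1,1)
  BR@(2,4): attacks (2,3) (2,2) (2,1) (2,0) (3,4) (4,4) (1,4) (0,4) [ray(0,-1) blocked at (2,0); ray(-1,0) blocked at (0,4)]
  BN@(4,0): attacks (3,2) (2,1)
Union (13 distinct): (0,4) (1,0) (1,1) (1,4) (2,0) (2,1) (2,2) (2,3) (3,0) (3,1) (3,2) (3,4) (4,4)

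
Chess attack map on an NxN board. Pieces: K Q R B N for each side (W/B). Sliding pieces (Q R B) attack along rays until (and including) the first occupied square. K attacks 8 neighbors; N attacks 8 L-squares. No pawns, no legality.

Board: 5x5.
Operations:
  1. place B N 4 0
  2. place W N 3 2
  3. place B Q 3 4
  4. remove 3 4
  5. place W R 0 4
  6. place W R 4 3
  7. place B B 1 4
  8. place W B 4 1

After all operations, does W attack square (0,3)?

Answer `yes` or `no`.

Op 1: place BN@(4,0)
Op 2: place WN@(3,2)
Op 3: place BQ@(3,4)
Op 4: remove (3,4)
Op 5: place WR@(0,4)
Op 6: place WR@(4,3)
Op 7: place BB@(1,4)
Op 8: place WB@(4,1)
Per-piece attacks for W:
  WR@(0,4): attacks (0,3) (0,2) (0,1) (0,0) (1,4) [ray(1,0) blocked at (1,4)]
  WN@(3,2): attacks (4,4) (2,4) (1,3) (4,0) (2,0) (1,1)
  WB@(4,1): attacks (3,2) (3,0) [ray(-1,1) blocked at (3,2)]
  WR@(4,3): attacks (4,4) (4,2) (4,1) (3,3) (2,3) (1,3) (0,3) [ray(0,-1) blocked at (4,1)]
W attacks (0,3): yes

Answer: yes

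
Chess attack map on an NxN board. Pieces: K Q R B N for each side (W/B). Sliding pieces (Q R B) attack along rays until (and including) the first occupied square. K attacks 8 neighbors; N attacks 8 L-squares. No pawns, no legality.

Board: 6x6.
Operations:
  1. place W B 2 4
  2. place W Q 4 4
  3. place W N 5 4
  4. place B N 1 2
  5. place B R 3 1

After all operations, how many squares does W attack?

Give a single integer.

Op 1: place WB@(2,4)
Op 2: place WQ@(4,4)
Op 3: place WN@(5,4)
Op 4: place BN@(1,2)
Op 5: place BR@(3,1)
Per-piece attacks for W:
  WB@(2,4): attacks (3,5) (3,3) (4,2) (5,1) (1,5) (1,3) (0,2)
  WQ@(4,4): attacks (4,5) (4,3) (4,2) (4,1) (4,0) (5,4) (3,4) (2,4) (5,5) (5,3) (3,5) (3,3) (2,2) (1,1) (0,0) [ray(1,0) blocked at (5,4); ray(-1,0) blocked at (2,4)]
  WN@(5,4): attacks (3,5) (4,2) (3,3)
Union (19 distinct): (0,0) (0,2) (1,1) (1,3) (1,5) (2,2) (2,4) (3,3) (3,4) (3,5) (4,0) (4,1) (4,2) (4,3) (4,5) (5,1) (5,3) (5,4) (5,5)

Answer: 19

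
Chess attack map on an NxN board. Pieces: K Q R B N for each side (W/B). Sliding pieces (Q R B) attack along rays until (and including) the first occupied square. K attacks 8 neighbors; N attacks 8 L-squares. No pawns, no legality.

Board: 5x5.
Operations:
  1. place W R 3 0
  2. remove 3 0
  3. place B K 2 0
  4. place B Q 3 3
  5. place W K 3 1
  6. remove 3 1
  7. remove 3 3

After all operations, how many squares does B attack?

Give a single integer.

Answer: 5

Derivation:
Op 1: place WR@(3,0)
Op 2: remove (3,0)
Op 3: place BK@(2,0)
Op 4: place BQ@(3,3)
Op 5: place WK@(3,1)
Op 6: remove (3,1)
Op 7: remove (3,3)
Per-piece attacks for B:
  BK@(2,0): attacks (2,1) (3,0) (1,0) (3,1) (1,1)
Union (5 distinct): (1,0) (1,1) (2,1) (3,0) (3,1)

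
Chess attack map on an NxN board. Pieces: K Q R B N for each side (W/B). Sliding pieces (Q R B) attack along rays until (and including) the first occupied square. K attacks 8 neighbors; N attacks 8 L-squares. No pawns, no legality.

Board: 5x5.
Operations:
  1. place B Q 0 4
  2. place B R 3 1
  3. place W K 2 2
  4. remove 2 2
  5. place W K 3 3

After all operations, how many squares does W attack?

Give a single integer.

Answer: 8

Derivation:
Op 1: place BQ@(0,4)
Op 2: place BR@(3,1)
Op 3: place WK@(2,2)
Op 4: remove (2,2)
Op 5: place WK@(3,3)
Per-piece attacks for W:
  WK@(3,3): attacks (3,4) (3,2) (4,3) (2,3) (4,4) (4,2) (2,4) (2,2)
Union (8 distinct): (2,2) (2,3) (2,4) (3,2) (3,4) (4,2) (4,3) (4,4)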